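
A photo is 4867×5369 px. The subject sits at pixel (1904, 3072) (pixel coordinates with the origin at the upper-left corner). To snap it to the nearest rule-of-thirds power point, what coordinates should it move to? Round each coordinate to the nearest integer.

(1622, 3579)

Third lines: x ∈ {1622, 3245}, y ∈ {1790, 3579}.
1904 is closer to x = 1622; 3072 is closer to y = 3579.
So the nearest intersection is the lower-left power point.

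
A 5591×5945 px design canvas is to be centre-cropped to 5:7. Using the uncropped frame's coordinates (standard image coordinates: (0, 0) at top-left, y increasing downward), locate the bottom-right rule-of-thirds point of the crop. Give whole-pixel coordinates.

5591/5945 > 5/7, so the 5:7 crop keeps the full height 5945 and trims width to 5945 × 5/7 = 4246.43 px.
Left offset = (5591 − 4246.43)/2 = 672.29 px; top offset = 0.
Bottom-right is two-thirds across and two-thirds down within the crop:
x = 672.29 + 2 × 4246.43/3 ≈ 3503; y = 0.00 + 2 × 5945.00/3 ≈ 3963.

x = 3503 px, y = 3963 px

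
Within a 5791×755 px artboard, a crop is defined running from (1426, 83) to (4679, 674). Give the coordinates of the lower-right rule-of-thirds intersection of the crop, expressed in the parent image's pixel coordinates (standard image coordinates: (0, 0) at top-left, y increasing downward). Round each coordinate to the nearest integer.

Crop width = 4679 − 1426 = 3253 px; one third is 1084.33 px.
Crop height = 674 − 83 = 591 px; one third is 197.00 px.
The lower-right point is two-thirds across and two-thirds down within the crop:
x = 1426 + 2 × 1084.33 ≈ 3595; y = 83 + 2 × 197.00 ≈ 477.

(3595, 477)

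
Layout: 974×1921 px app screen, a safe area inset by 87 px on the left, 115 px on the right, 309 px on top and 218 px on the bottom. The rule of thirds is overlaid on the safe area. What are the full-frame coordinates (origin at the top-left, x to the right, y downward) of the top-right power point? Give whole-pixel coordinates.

x = 602 px, y = 774 px

Content width = 974 − 87 − 115 = 772 px; content height = 1921 − 309 − 218 = 1394 px.
Top-right is two-thirds across and one-third down within the safe area.
x = 87 + 2 × 772/3 = 87 + 514.67 ≈ 602
y = 309 + 1 × 1394/3 = 309 + 464.67 ≈ 774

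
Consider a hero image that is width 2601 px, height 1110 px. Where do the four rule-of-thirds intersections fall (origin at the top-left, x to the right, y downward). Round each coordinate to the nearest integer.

(867, 370), (1734, 370), (867, 740), (1734, 740)

One third of 2601 is 867; one third of 1110 is 370.
Vertical third lines at x = 867 and x = 1734; horizontal third lines at y = 370 and y = 740.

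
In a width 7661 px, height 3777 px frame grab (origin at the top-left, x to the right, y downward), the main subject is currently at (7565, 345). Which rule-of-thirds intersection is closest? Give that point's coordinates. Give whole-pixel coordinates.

(5107, 1259)

Third lines: x ∈ {2554, 5107}, y ∈ {1259, 2518}.
7565 is closer to x = 5107; 345 is closer to y = 1259.
So the nearest intersection is the upper-right power point.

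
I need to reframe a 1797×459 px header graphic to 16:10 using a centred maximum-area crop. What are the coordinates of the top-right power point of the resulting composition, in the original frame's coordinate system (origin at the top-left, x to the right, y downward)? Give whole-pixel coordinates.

1797/459 > 16/10, so the 16:10 crop keeps the full height 459 and trims width to 459 × 16/10 = 734.40 px.
Left offset = (1797 − 734.40)/2 = 531.30 px; top offset = 0.
Top-right is two-thirds across and one-third down within the crop:
x = 531.30 + 2 × 734.40/3 ≈ 1021; y = 0.00 + 1 × 459.00/3 ≈ 153.

x = 1021 px, y = 153 px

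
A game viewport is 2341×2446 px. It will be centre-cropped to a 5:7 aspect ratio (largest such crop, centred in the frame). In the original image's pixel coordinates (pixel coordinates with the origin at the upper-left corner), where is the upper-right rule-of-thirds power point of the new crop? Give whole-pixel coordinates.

2341/2446 > 5/7, so the 5:7 crop keeps the full height 2446 and trims width to 2446 × 5/7 = 1747.14 px.
Left offset = (2341 − 1747.14)/2 = 296.93 px; top offset = 0.
Upper-right is two-thirds across and one-third down within the crop:
x = 296.93 + 2 × 1747.14/3 ≈ 1462; y = 0.00 + 1 × 2446.00/3 ≈ 815.

(1462, 815)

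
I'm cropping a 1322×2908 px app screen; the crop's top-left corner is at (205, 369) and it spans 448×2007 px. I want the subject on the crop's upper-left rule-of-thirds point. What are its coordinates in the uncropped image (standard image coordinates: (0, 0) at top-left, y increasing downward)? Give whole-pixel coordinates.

(354, 1038)

One third of the crop width 448 is 149.33 px.
One third of the crop height 2007 is 669.00 px.
The upper-left point is one-third across and one-third down within the crop:
x = 205 + 1 × 149.33 ≈ 354; y = 369 + 1 × 669.00 ≈ 1038.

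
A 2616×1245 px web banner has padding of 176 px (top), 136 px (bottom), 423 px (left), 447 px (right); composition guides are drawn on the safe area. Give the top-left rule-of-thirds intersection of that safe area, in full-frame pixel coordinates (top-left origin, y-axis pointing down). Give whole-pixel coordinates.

x = 1005 px, y = 487 px

Content width = 2616 − 423 − 447 = 1746 px; content height = 1245 − 176 − 136 = 933 px.
Top-left is one-third across and one-third down within the safe area.
x = 423 + 1 × 1746/3 = 423 + 582.00 ≈ 1005
y = 176 + 1 × 933/3 = 176 + 311.00 ≈ 487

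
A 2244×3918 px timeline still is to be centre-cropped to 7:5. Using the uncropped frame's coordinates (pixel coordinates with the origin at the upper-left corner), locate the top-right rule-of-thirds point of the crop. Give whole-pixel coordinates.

2244/3918 < 7/5, so the 7:5 crop keeps the full width 2244 and trims height to 2244 × 5/7 = 1602.86 px.
Top offset = (3918 − 1602.86)/2 = 1157.57 px; left offset = 0.
Top-right is two-thirds across and one-third down within the crop:
x = 0.00 + 2 × 2244.00/3 ≈ 1496; y = 1157.57 + 1 × 1602.86/3 ≈ 1692.

(1496, 1692)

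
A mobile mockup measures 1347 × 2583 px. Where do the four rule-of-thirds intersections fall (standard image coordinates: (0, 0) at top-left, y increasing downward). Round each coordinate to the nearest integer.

(449, 861), (898, 861), (449, 1722), (898, 1722)

One third of 1347 is 449; one third of 2583 is 861.
Vertical third lines at x = 449 and x = 898; horizontal third lines at y = 861 and y = 1722.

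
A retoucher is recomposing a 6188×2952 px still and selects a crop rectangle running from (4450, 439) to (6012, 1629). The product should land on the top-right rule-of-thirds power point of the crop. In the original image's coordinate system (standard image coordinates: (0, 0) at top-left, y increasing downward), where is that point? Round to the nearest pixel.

Crop width = 6012 − 4450 = 1562 px; one third is 520.67 px.
Crop height = 1629 − 439 = 1190 px; one third is 396.67 px.
The top-right point is two-thirds across and one-third down within the crop:
x = 4450 + 2 × 520.67 ≈ 5491; y = 439 + 1 × 396.67 ≈ 836.

(5491, 836)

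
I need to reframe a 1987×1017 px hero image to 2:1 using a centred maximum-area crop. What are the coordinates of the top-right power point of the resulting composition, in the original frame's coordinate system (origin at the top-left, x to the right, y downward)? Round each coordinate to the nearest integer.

1987/1017 < 2/1, so the 2:1 crop keeps the full width 1987 and trims height to 1987 × 1/2 = 993.50 px.
Top offset = (1017 − 993.50)/2 = 11.75 px; left offset = 0.
Top-right is two-thirds across and one-third down within the crop:
x = 0.00 + 2 × 1987.00/3 ≈ 1325; y = 11.75 + 1 × 993.50/3 ≈ 343.

x = 1325 px, y = 343 px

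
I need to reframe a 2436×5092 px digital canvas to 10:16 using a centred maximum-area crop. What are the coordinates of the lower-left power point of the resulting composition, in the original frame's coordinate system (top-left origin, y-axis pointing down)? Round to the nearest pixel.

2436/5092 < 10/16, so the 10:16 crop keeps the full width 2436 and trims height to 2436 × 16/10 = 3897.60 px.
Top offset = (5092 − 3897.60)/2 = 597.20 px; left offset = 0.
Lower-left is one-third across and two-thirds down within the crop:
x = 0.00 + 1 × 2436.00/3 ≈ 812; y = 597.20 + 2 × 3897.60/3 ≈ 3196.

(812, 3196)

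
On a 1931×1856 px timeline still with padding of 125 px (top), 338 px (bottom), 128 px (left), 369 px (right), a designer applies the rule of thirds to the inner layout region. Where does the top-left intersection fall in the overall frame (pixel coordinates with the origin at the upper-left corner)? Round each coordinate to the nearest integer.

(606, 589)

Content width = 1931 − 128 − 369 = 1434 px; content height = 1856 − 125 − 338 = 1393 px.
Top-left is one-third across and one-third down within the inner layout region.
x = 128 + 1 × 1434/3 = 128 + 478.00 ≈ 606
y = 125 + 1 × 1393/3 = 125 + 464.33 ≈ 589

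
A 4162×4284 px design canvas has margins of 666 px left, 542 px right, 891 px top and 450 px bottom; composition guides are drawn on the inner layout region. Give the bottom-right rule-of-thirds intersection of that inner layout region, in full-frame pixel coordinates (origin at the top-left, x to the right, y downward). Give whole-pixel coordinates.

Content width = 4162 − 666 − 542 = 2954 px; content height = 4284 − 891 − 450 = 2943 px.
Bottom-right is two-thirds across and two-thirds down within the inner layout region.
x = 666 + 2 × 2954/3 = 666 + 1969.33 ≈ 2635
y = 891 + 2 × 2943/3 = 891 + 1962.00 ≈ 2853

(2635, 2853)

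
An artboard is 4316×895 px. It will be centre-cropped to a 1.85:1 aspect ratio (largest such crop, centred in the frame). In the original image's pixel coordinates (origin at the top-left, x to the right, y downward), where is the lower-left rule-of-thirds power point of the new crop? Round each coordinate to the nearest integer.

4316/895 > 1.85/1, so the 1.85:1 crop keeps the full height 895 and trims width to 895 × 1.85/1 = 1655.75 px.
Left offset = (4316 − 1655.75)/2 = 1330.12 px; top offset = 0.
Lower-left is one-third across and two-thirds down within the crop:
x = 1330.12 + 1 × 1655.75/3 ≈ 1882; y = 0.00 + 2 × 895.00/3 ≈ 597.

x = 1882 px, y = 597 px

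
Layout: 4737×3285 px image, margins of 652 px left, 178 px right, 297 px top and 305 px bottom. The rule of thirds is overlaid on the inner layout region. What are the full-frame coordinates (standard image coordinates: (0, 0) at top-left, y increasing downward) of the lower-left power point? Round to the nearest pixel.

Content width = 4737 − 652 − 178 = 3907 px; content height = 3285 − 297 − 305 = 2683 px.
Lower-left is one-third across and two-thirds down within the inner layout region.
x = 652 + 1 × 3907/3 = 652 + 1302.33 ≈ 1954
y = 297 + 2 × 2683/3 = 297 + 1788.67 ≈ 2086

(1954, 2086)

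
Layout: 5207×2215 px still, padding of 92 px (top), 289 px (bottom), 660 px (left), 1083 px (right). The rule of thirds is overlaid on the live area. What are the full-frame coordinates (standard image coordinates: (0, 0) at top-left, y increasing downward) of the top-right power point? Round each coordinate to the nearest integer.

(2969, 703)

Content width = 5207 − 660 − 1083 = 3464 px; content height = 2215 − 92 − 289 = 1834 px.
Top-right is two-thirds across and one-third down within the live area.
x = 660 + 2 × 3464/3 = 660 + 2309.33 ≈ 2969
y = 92 + 1 × 1834/3 = 92 + 611.33 ≈ 703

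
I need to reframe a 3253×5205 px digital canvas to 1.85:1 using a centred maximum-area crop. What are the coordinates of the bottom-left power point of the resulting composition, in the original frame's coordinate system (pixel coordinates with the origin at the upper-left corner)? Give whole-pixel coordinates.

(1084, 2896)

3253/5205 < 1.85/1, so the 1.85:1 crop keeps the full width 3253 and trims height to 3253 × 1/1.85 = 1758.38 px.
Top offset = (5205 − 1758.38)/2 = 1723.31 px; left offset = 0.
Bottom-left is one-third across and two-thirds down within the crop:
x = 0.00 + 1 × 3253.00/3 ≈ 1084; y = 1723.31 + 2 × 1758.38/3 ≈ 2896.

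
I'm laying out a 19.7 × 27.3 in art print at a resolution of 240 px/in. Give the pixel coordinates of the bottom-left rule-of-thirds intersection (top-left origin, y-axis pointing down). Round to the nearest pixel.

In pixels the canvas is 19.7 × 240 = 4728 wide and 27.3 × 240 = 6552 tall.
The bottom-left point is one-third across and two-thirds down:
x = 1 × 4728/3 ≈ 1576; y = 2 × 6552/3 ≈ 4368.

(1576, 4368)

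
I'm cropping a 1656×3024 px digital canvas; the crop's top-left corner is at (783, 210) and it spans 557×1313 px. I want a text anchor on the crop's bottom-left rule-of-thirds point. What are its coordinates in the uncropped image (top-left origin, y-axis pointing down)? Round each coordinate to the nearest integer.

One third of the crop width 557 is 185.67 px.
One third of the crop height 1313 is 437.67 px.
The bottom-left point is one-third across and two-thirds down within the crop:
x = 783 + 1 × 185.67 ≈ 969; y = 210 + 2 × 437.67 ≈ 1085.

(969, 1085)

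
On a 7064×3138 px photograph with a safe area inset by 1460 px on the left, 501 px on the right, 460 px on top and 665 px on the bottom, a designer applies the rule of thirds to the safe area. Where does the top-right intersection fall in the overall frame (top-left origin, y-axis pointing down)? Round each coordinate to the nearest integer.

(4862, 1131)

Content width = 7064 − 1460 − 501 = 5103 px; content height = 3138 − 460 − 665 = 2013 px.
Top-right is two-thirds across and one-third down within the safe area.
x = 1460 + 2 × 5103/3 = 1460 + 3402.00 ≈ 4862
y = 460 + 1 × 2013/3 = 460 + 671.00 ≈ 1131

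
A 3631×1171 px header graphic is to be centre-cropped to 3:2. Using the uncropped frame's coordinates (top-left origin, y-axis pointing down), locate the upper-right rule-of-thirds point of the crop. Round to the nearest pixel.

3631/1171 > 3/2, so the 3:2 crop keeps the full height 1171 and trims width to 1171 × 3/2 = 1756.50 px.
Left offset = (3631 − 1756.50)/2 = 937.25 px; top offset = 0.
Upper-right is two-thirds across and one-third down within the crop:
x = 937.25 + 2 × 1756.50/3 ≈ 2108; y = 0.00 + 1 × 1171.00/3 ≈ 390.

x = 2108 px, y = 390 px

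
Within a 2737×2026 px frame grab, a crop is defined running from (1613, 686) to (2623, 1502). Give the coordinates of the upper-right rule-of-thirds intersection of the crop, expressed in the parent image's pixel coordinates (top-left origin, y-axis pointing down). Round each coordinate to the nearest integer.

x = 2286 px, y = 958 px

Crop width = 2623 − 1613 = 1010 px; one third is 336.67 px.
Crop height = 1502 − 686 = 816 px; one third is 272.00 px.
The upper-right point is two-thirds across and one-third down within the crop:
x = 1613 + 2 × 336.67 ≈ 2286; y = 686 + 1 × 272.00 ≈ 958.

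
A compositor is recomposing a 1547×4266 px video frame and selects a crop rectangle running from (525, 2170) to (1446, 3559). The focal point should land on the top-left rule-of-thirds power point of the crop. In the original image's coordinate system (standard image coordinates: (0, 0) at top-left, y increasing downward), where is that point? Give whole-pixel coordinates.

x = 832 px, y = 2633 px

Crop width = 1446 − 525 = 921 px; one third is 307.00 px.
Crop height = 3559 − 2170 = 1389 px; one third is 463.00 px.
The top-left point is one-third across and one-third down within the crop:
x = 525 + 1 × 307.00 ≈ 832; y = 2170 + 1 × 463.00 ≈ 2633.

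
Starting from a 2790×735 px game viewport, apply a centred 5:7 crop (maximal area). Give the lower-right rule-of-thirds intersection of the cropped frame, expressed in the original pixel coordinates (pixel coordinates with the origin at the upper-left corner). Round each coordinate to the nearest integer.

(1483, 490)

2790/735 > 5/7, so the 5:7 crop keeps the full height 735 and trims width to 735 × 5/7 = 525.00 px.
Left offset = (2790 − 525.00)/2 = 1132.50 px; top offset = 0.
Lower-right is two-thirds across and two-thirds down within the crop:
x = 1132.50 + 2 × 525.00/3 ≈ 1483; y = 0.00 + 2 × 735.00/3 ≈ 490.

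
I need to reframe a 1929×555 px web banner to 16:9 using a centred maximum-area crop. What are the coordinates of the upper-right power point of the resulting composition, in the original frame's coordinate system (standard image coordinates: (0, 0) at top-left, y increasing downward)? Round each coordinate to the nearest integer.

(1129, 185)

1929/555 > 16/9, so the 16:9 crop keeps the full height 555 and trims width to 555 × 16/9 = 986.67 px.
Left offset = (1929 − 986.67)/2 = 471.17 px; top offset = 0.
Upper-right is two-thirds across and one-third down within the crop:
x = 471.17 + 2 × 986.67/3 ≈ 1129; y = 0.00 + 1 × 555.00/3 ≈ 185.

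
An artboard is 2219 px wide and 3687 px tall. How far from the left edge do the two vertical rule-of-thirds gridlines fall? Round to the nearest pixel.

740 px and 1479 px

2219 / 3 = 739.67, so the vertical lines sit at one and two thirds of 2219.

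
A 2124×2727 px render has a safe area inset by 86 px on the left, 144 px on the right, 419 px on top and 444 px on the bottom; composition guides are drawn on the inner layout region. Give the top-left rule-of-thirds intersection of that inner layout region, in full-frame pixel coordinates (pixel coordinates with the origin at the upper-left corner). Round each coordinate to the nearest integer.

x = 717 px, y = 1040 px

Content width = 2124 − 86 − 144 = 1894 px; content height = 2727 − 419 − 444 = 1864 px.
Top-left is one-third across and one-third down within the inner layout region.
x = 86 + 1 × 1894/3 = 86 + 631.33 ≈ 717
y = 419 + 1 × 1864/3 = 419 + 621.33 ≈ 1040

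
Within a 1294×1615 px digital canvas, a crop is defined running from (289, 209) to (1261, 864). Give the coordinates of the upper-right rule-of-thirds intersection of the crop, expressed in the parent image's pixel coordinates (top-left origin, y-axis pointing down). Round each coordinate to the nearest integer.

x = 937 px, y = 427 px

Crop width = 1261 − 289 = 972 px; one third is 324.00 px.
Crop height = 864 − 209 = 655 px; one third is 218.33 px.
The upper-right point is two-thirds across and one-third down within the crop:
x = 289 + 2 × 324.00 ≈ 937; y = 209 + 1 × 218.33 ≈ 427.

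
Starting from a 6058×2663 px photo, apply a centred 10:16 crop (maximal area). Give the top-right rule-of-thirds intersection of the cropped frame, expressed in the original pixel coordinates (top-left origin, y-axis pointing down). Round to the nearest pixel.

6058/2663 > 10/16, so the 10:16 crop keeps the full height 2663 and trims width to 2663 × 10/16 = 1664.38 px.
Left offset = (6058 − 1664.38)/2 = 2196.81 px; top offset = 0.
Top-right is two-thirds across and one-third down within the crop:
x = 2196.81 + 2 × 1664.38/3 ≈ 3306; y = 0.00 + 1 × 2663.00/3 ≈ 888.

x = 3306 px, y = 888 px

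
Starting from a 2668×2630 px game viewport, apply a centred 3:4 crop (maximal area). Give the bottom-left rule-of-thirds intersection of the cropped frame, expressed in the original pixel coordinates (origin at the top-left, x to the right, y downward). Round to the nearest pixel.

x = 1005 px, y = 1753 px

2668/2630 > 3/4, so the 3:4 crop keeps the full height 2630 and trims width to 2630 × 3/4 = 1972.50 px.
Left offset = (2668 − 1972.50)/2 = 347.75 px; top offset = 0.
Bottom-left is one-third across and two-thirds down within the crop:
x = 347.75 + 1 × 1972.50/3 ≈ 1005; y = 0.00 + 2 × 2630.00/3 ≈ 1753.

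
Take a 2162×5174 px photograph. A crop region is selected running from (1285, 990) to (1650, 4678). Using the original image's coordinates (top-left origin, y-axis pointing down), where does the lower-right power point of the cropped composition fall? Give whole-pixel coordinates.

Crop width = 1650 − 1285 = 365 px; one third is 121.67 px.
Crop height = 4678 − 990 = 3688 px; one third is 1229.33 px.
The lower-right point is two-thirds across and two-thirds down within the crop:
x = 1285 + 2 × 121.67 ≈ 1528; y = 990 + 2 × 1229.33 ≈ 3449.

x = 1528 px, y = 3449 px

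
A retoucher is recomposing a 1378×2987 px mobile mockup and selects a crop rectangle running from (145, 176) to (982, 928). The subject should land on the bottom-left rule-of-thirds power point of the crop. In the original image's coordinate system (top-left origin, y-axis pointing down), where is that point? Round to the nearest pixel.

Crop width = 982 − 145 = 837 px; one third is 279.00 px.
Crop height = 928 − 176 = 752 px; one third is 250.67 px.
The bottom-left point is one-third across and two-thirds down within the crop:
x = 145 + 1 × 279.00 ≈ 424; y = 176 + 2 × 250.67 ≈ 677.

(424, 677)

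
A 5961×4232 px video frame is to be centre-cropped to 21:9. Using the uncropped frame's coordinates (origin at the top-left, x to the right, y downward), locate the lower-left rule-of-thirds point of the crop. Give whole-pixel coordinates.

(1987, 2542)

5961/4232 < 21/9, so the 21:9 crop keeps the full width 5961 and trims height to 5961 × 9/21 = 2554.71 px.
Top offset = (4232 − 2554.71)/2 = 838.64 px; left offset = 0.
Lower-left is one-third across and two-thirds down within the crop:
x = 0.00 + 1 × 5961.00/3 ≈ 1987; y = 838.64 + 2 × 2554.71/3 ≈ 2542.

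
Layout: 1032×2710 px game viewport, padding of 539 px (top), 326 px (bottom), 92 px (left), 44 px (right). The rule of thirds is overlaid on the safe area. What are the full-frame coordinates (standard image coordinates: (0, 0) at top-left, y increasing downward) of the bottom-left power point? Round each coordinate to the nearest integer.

x = 391 px, y = 1769 px

Content width = 1032 − 92 − 44 = 896 px; content height = 2710 − 539 − 326 = 1845 px.
Bottom-left is one-third across and two-thirds down within the safe area.
x = 92 + 1 × 896/3 = 92 + 298.67 ≈ 391
y = 539 + 2 × 1845/3 = 539 + 1230.00 ≈ 1769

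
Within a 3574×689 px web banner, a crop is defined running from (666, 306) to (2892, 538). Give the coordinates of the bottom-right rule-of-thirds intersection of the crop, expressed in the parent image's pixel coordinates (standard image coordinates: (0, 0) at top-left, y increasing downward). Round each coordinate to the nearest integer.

(2150, 461)

Crop width = 2892 − 666 = 2226 px; one third is 742.00 px.
Crop height = 538 − 306 = 232 px; one third is 77.33 px.
The bottom-right point is two-thirds across and two-thirds down within the crop:
x = 666 + 2 × 742.00 ≈ 2150; y = 306 + 2 × 77.33 ≈ 461.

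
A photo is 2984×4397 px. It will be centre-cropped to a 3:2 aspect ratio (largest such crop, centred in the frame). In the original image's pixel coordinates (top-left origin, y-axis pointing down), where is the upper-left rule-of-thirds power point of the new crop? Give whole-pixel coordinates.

x = 995 px, y = 1867 px

2984/4397 < 3/2, so the 3:2 crop keeps the full width 2984 and trims height to 2984 × 2/3 = 1989.33 px.
Top offset = (4397 − 1989.33)/2 = 1203.83 px; left offset = 0.
Upper-left is one-third across and one-third down within the crop:
x = 0.00 + 1 × 2984.00/3 ≈ 995; y = 1203.83 + 1 × 1989.33/3 ≈ 1867.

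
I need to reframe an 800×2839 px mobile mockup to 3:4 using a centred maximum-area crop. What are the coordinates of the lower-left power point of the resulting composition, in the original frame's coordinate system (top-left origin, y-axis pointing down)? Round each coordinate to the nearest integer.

x = 267 px, y = 1597 px

800/2839 < 3/4, so the 3:4 crop keeps the full width 800 and trims height to 800 × 4/3 = 1066.67 px.
Top offset = (2839 − 1066.67)/2 = 886.17 px; left offset = 0.
Lower-left is one-third across and two-thirds down within the crop:
x = 0.00 + 1 × 800.00/3 ≈ 267; y = 886.17 + 2 × 1066.67/3 ≈ 1597.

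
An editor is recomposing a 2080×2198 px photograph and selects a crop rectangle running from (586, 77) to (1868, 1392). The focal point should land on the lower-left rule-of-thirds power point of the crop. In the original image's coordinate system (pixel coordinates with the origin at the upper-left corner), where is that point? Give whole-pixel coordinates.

Crop width = 1868 − 586 = 1282 px; one third is 427.33 px.
Crop height = 1392 − 77 = 1315 px; one third is 438.33 px.
The lower-left point is one-third across and two-thirds down within the crop:
x = 586 + 1 × 427.33 ≈ 1013; y = 77 + 2 × 438.33 ≈ 954.

x = 1013 px, y = 954 px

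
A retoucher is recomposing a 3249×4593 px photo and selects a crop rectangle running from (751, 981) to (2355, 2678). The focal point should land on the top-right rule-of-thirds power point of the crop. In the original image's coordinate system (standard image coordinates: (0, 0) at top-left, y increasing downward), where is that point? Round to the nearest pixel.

Crop width = 2355 − 751 = 1604 px; one third is 534.67 px.
Crop height = 2678 − 981 = 1697 px; one third is 565.67 px.
The top-right point is two-thirds across and one-third down within the crop:
x = 751 + 2 × 534.67 ≈ 1820; y = 981 + 1 × 565.67 ≈ 1547.

(1820, 1547)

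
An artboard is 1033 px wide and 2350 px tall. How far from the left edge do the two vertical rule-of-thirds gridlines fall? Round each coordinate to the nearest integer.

344 px and 689 px

1033 / 3 = 344.33, so the vertical lines sit at one and two thirds of 1033.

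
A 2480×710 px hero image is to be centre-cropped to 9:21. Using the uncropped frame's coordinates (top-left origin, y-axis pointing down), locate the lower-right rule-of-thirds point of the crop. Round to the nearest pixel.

(1291, 473)

2480/710 > 9/21, so the 9:21 crop keeps the full height 710 and trims width to 710 × 9/21 = 304.29 px.
Left offset = (2480 − 304.29)/2 = 1087.86 px; top offset = 0.
Lower-right is two-thirds across and two-thirds down within the crop:
x = 1087.86 + 2 × 304.29/3 ≈ 1291; y = 0.00 + 2 × 710.00/3 ≈ 473.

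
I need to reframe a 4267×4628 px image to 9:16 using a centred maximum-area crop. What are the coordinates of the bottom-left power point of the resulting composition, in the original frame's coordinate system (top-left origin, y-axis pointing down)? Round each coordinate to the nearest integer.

4267/4628 > 9/16, so the 9:16 crop keeps the full height 4628 and trims width to 4628 × 9/16 = 2603.25 px.
Left offset = (4267 − 2603.25)/2 = 831.88 px; top offset = 0.
Bottom-left is one-third across and two-thirds down within the crop:
x = 831.88 + 1 × 2603.25/3 ≈ 1700; y = 0.00 + 2 × 4628.00/3 ≈ 3085.

(1700, 3085)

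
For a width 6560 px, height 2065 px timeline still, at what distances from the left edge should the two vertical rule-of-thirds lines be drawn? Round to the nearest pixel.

6560 / 3 = 2186.67, so the vertical lines sit at one and two thirds of 6560.

x = 2187 px and x = 4373 px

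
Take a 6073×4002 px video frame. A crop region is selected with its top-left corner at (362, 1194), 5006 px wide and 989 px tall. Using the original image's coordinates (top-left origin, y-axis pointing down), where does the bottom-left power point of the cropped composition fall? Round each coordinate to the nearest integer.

One third of the crop width 5006 is 1668.67 px.
One third of the crop height 989 is 329.67 px.
The bottom-left point is one-third across and two-thirds down within the crop:
x = 362 + 1 × 1668.67 ≈ 2031; y = 1194 + 2 × 329.67 ≈ 1853.

x = 2031 px, y = 1853 px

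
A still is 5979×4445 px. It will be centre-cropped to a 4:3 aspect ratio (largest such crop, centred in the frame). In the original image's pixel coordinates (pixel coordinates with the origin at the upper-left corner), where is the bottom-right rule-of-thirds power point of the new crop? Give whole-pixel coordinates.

(3977, 2963)

5979/4445 > 4/3, so the 4:3 crop keeps the full height 4445 and trims width to 4445 × 4/3 = 5926.67 px.
Left offset = (5979 − 5926.67)/2 = 26.17 px; top offset = 0.
Bottom-right is two-thirds across and two-thirds down within the crop:
x = 26.17 + 2 × 5926.67/3 ≈ 3977; y = 0.00 + 2 × 4445.00/3 ≈ 2963.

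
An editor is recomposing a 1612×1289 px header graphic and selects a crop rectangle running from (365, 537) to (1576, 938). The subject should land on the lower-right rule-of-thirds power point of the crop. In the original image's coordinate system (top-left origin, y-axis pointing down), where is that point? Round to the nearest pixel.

(1172, 804)

Crop width = 1576 − 365 = 1211 px; one third is 403.67 px.
Crop height = 938 − 537 = 401 px; one third is 133.67 px.
The lower-right point is two-thirds across and two-thirds down within the crop:
x = 365 + 2 × 403.67 ≈ 1172; y = 537 + 2 × 133.67 ≈ 804.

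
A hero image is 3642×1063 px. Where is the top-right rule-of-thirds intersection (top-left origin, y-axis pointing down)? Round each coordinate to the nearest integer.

x = 2428 px, y = 354 px

The top-right point sits two-thirds of the way across and one-third of the way down.
x = 2 × 3642/3 ≈ 2428; y = 1 × 1063/3 ≈ 354.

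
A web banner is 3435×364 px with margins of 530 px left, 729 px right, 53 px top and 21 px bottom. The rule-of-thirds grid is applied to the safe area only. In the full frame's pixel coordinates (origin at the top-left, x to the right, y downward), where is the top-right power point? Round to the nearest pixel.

Content width = 3435 − 530 − 729 = 2176 px; content height = 364 − 53 − 21 = 290 px.
Top-right is two-thirds across and one-third down within the safe area.
x = 530 + 2 × 2176/3 = 530 + 1450.67 ≈ 1981
y = 53 + 1 × 290/3 = 53 + 96.67 ≈ 150

x = 1981 px, y = 150 px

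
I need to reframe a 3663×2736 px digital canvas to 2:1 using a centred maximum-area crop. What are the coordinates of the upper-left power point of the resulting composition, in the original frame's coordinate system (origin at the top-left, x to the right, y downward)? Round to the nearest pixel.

3663/2736 < 2/1, so the 2:1 crop keeps the full width 3663 and trims height to 3663 × 1/2 = 1831.50 px.
Top offset = (2736 − 1831.50)/2 = 452.25 px; left offset = 0.
Upper-left is one-third across and one-third down within the crop:
x = 0.00 + 1 × 3663.00/3 ≈ 1221; y = 452.25 + 1 × 1831.50/3 ≈ 1063.

(1221, 1063)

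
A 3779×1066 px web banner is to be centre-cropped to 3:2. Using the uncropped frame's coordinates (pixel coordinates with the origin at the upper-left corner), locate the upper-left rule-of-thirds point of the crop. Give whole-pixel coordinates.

x = 1623 px, y = 355 px

3779/1066 > 3/2, so the 3:2 crop keeps the full height 1066 and trims width to 1066 × 3/2 = 1599.00 px.
Left offset = (3779 − 1599.00)/2 = 1090.00 px; top offset = 0.
Upper-left is one-third across and one-third down within the crop:
x = 1090.00 + 1 × 1599.00/3 ≈ 1623; y = 0.00 + 1 × 1066.00/3 ≈ 355.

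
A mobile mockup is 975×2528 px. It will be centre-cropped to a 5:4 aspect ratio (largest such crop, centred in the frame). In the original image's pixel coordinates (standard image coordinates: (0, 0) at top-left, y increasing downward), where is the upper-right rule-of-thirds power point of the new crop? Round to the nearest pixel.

975/2528 < 5/4, so the 5:4 crop keeps the full width 975 and trims height to 975 × 4/5 = 780.00 px.
Top offset = (2528 − 780.00)/2 = 874.00 px; left offset = 0.
Upper-right is two-thirds across and one-third down within the crop:
x = 0.00 + 2 × 975.00/3 ≈ 650; y = 874.00 + 1 × 780.00/3 ≈ 1134.

(650, 1134)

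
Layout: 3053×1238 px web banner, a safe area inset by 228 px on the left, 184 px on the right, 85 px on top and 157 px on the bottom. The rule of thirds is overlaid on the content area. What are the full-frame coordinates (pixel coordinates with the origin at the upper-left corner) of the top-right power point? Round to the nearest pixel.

Content width = 3053 − 228 − 184 = 2641 px; content height = 1238 − 85 − 157 = 996 px.
Top-right is two-thirds across and one-third down within the content area.
x = 228 + 2 × 2641/3 = 228 + 1760.67 ≈ 1989
y = 85 + 1 × 996/3 = 85 + 332.00 ≈ 417

(1989, 417)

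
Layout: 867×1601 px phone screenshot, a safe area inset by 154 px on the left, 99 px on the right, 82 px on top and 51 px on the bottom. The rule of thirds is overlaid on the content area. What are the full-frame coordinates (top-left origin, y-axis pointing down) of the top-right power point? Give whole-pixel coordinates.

Content width = 867 − 154 − 99 = 614 px; content height = 1601 − 82 − 51 = 1468 px.
Top-right is two-thirds across and one-third down within the content area.
x = 154 + 2 × 614/3 = 154 + 409.33 ≈ 563
y = 82 + 1 × 1468/3 = 82 + 489.33 ≈ 571

x = 563 px, y = 571 px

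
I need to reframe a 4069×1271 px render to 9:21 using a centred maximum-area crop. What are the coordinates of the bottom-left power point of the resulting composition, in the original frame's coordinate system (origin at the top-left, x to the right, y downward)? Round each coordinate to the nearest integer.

(1944, 847)

4069/1271 > 9/21, so the 9:21 crop keeps the full height 1271 and trims width to 1271 × 9/21 = 544.71 px.
Left offset = (4069 − 544.71)/2 = 1762.14 px; top offset = 0.
Bottom-left is one-third across and two-thirds down within the crop:
x = 1762.14 + 1 × 544.71/3 ≈ 1944; y = 0.00 + 2 × 1271.00/3 ≈ 847.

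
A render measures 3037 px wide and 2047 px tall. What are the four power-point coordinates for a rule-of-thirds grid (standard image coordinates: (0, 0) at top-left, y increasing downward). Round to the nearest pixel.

(1012, 682), (2025, 682), (1012, 1365), (2025, 1365)

One third of 3037 is 1012.33; one third of 2047 is 682.33.
Vertical third lines at x = 1012 and x = 2025; horizontal third lines at y = 682 and y = 1365.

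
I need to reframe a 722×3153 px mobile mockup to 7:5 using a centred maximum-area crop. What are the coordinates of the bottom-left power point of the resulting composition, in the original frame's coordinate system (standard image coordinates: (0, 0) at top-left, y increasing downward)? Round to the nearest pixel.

722/3153 < 7/5, so the 7:5 crop keeps the full width 722 and trims height to 722 × 5/7 = 515.71 px.
Top offset = (3153 − 515.71)/2 = 1318.64 px; left offset = 0.
Bottom-left is one-third across and two-thirds down within the crop:
x = 0.00 + 1 × 722.00/3 ≈ 241; y = 1318.64 + 2 × 515.71/3 ≈ 1662.

(241, 1662)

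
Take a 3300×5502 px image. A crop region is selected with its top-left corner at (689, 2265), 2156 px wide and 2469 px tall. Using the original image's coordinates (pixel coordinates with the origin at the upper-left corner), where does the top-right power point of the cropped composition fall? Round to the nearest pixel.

(2126, 3088)

One third of the crop width 2156 is 718.67 px.
One third of the crop height 2469 is 823.00 px.
The top-right point is two-thirds across and one-third down within the crop:
x = 689 + 2 × 718.67 ≈ 2126; y = 2265 + 1 × 823.00 ≈ 3088.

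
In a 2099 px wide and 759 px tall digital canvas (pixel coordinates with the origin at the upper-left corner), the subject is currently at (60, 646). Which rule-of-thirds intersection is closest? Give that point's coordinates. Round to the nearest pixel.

x = 700 px, y = 506 px

Third lines: x ∈ {700, 1399}, y ∈ {253, 506}.
60 is closer to x = 700; 646 is closer to y = 506.
So the nearest intersection is the lower-left power point.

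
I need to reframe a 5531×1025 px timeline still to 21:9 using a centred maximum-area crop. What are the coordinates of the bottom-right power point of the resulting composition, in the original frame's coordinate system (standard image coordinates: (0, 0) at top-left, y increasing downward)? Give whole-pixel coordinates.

5531/1025 > 21/9, so the 21:9 crop keeps the full height 1025 and trims width to 1025 × 21/9 = 2391.67 px.
Left offset = (5531 − 2391.67)/2 = 1569.67 px; top offset = 0.
Bottom-right is two-thirds across and two-thirds down within the crop:
x = 1569.67 + 2 × 2391.67/3 ≈ 3164; y = 0.00 + 2 × 1025.00/3 ≈ 683.

x = 3164 px, y = 683 px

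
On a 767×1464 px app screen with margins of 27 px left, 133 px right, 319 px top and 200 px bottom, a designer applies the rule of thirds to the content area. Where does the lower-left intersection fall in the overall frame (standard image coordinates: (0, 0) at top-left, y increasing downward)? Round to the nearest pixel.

Content width = 767 − 27 − 133 = 607 px; content height = 1464 − 319 − 200 = 945 px.
Lower-left is one-third across and two-thirds down within the content area.
x = 27 + 1 × 607/3 = 27 + 202.33 ≈ 229
y = 319 + 2 × 945/3 = 319 + 630.00 ≈ 949

(229, 949)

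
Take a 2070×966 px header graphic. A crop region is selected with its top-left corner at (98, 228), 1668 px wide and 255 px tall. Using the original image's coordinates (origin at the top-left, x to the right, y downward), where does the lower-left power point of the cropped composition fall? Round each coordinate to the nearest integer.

One third of the crop width 1668 is 556.00 px.
One third of the crop height 255 is 85.00 px.
The lower-left point is one-third across and two-thirds down within the crop:
x = 98 + 1 × 556.00 ≈ 654; y = 228 + 2 × 85.00 ≈ 398.

(654, 398)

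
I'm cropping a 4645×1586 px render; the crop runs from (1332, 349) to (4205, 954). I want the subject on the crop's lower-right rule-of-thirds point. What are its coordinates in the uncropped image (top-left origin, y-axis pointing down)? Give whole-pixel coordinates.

(3247, 752)

Crop width = 4205 − 1332 = 2873 px; one third is 957.67 px.
Crop height = 954 − 349 = 605 px; one third is 201.67 px.
The lower-right point is two-thirds across and two-thirds down within the crop:
x = 1332 + 2 × 957.67 ≈ 3247; y = 349 + 2 × 201.67 ≈ 752.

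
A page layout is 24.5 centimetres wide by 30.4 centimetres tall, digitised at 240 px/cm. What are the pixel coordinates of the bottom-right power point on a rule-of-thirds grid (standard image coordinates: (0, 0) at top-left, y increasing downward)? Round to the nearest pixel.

x = 3920 px, y = 4864 px

In pixels the canvas is 24.5 × 240 = 5880 wide and 30.4 × 240 = 7296 tall.
The bottom-right point is two-thirds across and two-thirds down:
x = 2 × 5880/3 ≈ 3920; y = 2 × 7296/3 ≈ 4864.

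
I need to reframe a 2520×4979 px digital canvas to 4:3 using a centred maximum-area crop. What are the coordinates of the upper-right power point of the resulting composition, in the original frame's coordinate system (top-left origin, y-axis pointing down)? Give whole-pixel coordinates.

(1680, 2175)

2520/4979 < 4/3, so the 4:3 crop keeps the full width 2520 and trims height to 2520 × 3/4 = 1890.00 px.
Top offset = (4979 − 1890.00)/2 = 1544.50 px; left offset = 0.
Upper-right is two-thirds across and one-third down within the crop:
x = 0.00 + 2 × 2520.00/3 ≈ 1680; y = 1544.50 + 1 × 1890.00/3 ≈ 2175.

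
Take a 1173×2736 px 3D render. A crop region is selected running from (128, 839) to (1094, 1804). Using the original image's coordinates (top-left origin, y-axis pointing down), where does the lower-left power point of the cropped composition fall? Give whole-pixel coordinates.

x = 450 px, y = 1482 px

Crop width = 1094 − 128 = 966 px; one third is 322.00 px.
Crop height = 1804 − 839 = 965 px; one third is 321.67 px.
The lower-left point is one-third across and two-thirds down within the crop:
x = 128 + 1 × 322.00 ≈ 450; y = 839 + 2 × 321.67 ≈ 1482.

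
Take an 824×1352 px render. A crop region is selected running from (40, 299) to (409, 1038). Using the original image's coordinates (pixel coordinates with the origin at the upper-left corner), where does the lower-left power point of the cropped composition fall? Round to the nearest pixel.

Crop width = 409 − 40 = 369 px; one third is 123.00 px.
Crop height = 1038 − 299 = 739 px; one third is 246.33 px.
The lower-left point is one-third across and two-thirds down within the crop:
x = 40 + 1 × 123.00 ≈ 163; y = 299 + 2 × 246.33 ≈ 792.

x = 163 px, y = 792 px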